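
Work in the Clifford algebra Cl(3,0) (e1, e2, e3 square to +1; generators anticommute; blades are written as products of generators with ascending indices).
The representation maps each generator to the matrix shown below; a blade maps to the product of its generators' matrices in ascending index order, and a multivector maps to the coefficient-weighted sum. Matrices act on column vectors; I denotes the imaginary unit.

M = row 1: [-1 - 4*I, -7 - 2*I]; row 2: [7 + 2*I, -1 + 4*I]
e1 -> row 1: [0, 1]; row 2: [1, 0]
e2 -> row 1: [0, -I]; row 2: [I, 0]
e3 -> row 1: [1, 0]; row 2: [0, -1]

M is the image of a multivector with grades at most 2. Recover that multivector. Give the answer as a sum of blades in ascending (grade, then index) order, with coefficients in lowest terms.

Method: 1, rho(e1), rho(e2), rho(e3) form a trace-orthogonal basis of the 2x2 complex matrices (tr(X Y) = 2 if X = Y, else 0), so M = m0*1 + m1*rho(e1) + m2*rho(e2) + m3*rho(e3) with m0 = tr(M)/2 = -1, m1 = tr(M rho(e1))/2 = 0, m2 = tr(M rho(e2))/2 = 2 - 7*I, m3 = tr(M rho(e3))/2 = -4*I.
Multiplying table entries, the bivector images are rho(e1 e2) = I*rho(e3), rho(e1 e3) = -I*rho(e2), rho(e2 e3) = I*rho(e1); with real blade coefficients the real parts of m0..m3 are the coefficients of 1, e1, e2, e3 and the imaginary parts give the bivectors (e2 e3: Im m1, e1 e3: -Im m2, e1 e2: Im m3).
Answer: -1 + 2*e2 - 4*e1 e2 + 7*e1 e3


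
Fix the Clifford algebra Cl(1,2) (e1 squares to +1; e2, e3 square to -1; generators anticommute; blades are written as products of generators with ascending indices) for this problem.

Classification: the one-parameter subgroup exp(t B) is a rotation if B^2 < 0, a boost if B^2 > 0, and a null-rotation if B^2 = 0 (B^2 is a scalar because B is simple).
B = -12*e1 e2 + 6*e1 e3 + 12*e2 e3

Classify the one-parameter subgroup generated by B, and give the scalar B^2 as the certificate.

B^2 term by term: the squares give (-12)^2*(e1 e2)^2 + (6)^2*(e1 e3)^2 + (12)^2*(e2 e3)^2 = 144*(+1) + 36*(+1) + 144*(-1) = 36 (each basis 2-blade squares to minus the product of its generators' squares); cross terms between blades sharing an index anticommute and cancel. So B^2 = 36.
Answer: boost, certificate B^2 = 36. Key observation: B^2 = 36 is a conjugation invariant, so its sign decides the class regardless of the surface form of B.


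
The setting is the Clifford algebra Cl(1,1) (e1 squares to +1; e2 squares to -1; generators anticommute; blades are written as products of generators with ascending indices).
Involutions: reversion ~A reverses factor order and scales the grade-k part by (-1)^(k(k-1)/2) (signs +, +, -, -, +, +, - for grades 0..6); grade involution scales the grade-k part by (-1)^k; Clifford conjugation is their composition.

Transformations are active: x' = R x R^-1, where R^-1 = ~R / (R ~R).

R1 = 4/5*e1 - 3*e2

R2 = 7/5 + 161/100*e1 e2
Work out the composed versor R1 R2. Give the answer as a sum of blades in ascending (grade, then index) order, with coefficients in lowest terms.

Distribute over the terms of R1 (each basis-blade product reordered to ascending indices, repeated generators contracted through their squares):
(4/5*e1) R2 = 28/25*e1 + 161/125*e2
(-3*e2) R2 = -483/100*e1 - 21/5*e2
Summing the partial products and collecting blades:
Answer: -371/100*e1 - 364/125*e2


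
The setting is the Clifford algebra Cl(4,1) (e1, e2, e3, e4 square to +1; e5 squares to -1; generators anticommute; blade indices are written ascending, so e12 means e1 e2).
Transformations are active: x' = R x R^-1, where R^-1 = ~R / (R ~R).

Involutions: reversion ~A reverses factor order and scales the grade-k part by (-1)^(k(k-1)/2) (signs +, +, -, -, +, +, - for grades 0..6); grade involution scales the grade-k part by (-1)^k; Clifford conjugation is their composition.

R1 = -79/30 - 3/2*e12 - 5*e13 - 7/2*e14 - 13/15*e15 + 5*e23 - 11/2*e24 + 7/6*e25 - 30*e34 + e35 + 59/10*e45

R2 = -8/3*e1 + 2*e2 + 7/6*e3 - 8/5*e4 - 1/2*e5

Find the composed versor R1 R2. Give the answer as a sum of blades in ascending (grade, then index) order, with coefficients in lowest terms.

Distribute over the terms of R2 (each basis-blade product reordered to ascending indices, repeated generators contracted through their squares):
R1 (-8/3*e1) = 316/45*e1 - 4*e2 - 40/3*e3 - 28/3*e4 - 104/45*e5 - 40/3*e123 + 44/3*e124 - 28/9*e125 + 80*e134 - 8/3*e135 - 236/15*e145
R1 (2*e2) = -3*e1 - 79/15*e2 - 10*e3 + 11*e4 - 7/3*e5 + 10*e123 + 7*e124 + 26/15*e125 - 60*e234 + 2*e235 + 59/5*e245
R1 (7/6*e3) = -35/6*e1 + 35/6*e2 - 553/180*e3 + 35*e4 - 7/6*e5 - 7/4*e123 + 49/12*e134 + 91/90*e135 + 77/12*e234 - 49/36*e235 + 413/60*e345
R1 (-8/5*e4) = 28/5*e1 + 44/5*e2 + 48*e3 + 316/75*e4 + 236/25*e5 + 12/5*e124 + 8*e134 - 104/75*e145 - 8*e234 + 28/15*e245 + 8/5*e345
R1 (-1/2*e5) = -13/30*e1 + 7/12*e2 + 1/2*e3 + 59/20*e4 + 79/60*e5 + 3/4*e125 + 5/2*e135 + 7/4*e145 - 5/2*e235 + 11/4*e245 + 15*e345
Summing the partial products and collecting blades:
Answer: 151/45*e1 + 119/20*e2 + 3977/180*e3 + 4383/100*e4 + 4451/900*e5 - 61/12*e123 + 361/15*e124 - 113/180*e125 + 1105/12*e134 + 38/45*e135 - 1537/100*e145 - 739/12*e234 - 67/36*e235 + 197/12*e245 + 1409/60*e345


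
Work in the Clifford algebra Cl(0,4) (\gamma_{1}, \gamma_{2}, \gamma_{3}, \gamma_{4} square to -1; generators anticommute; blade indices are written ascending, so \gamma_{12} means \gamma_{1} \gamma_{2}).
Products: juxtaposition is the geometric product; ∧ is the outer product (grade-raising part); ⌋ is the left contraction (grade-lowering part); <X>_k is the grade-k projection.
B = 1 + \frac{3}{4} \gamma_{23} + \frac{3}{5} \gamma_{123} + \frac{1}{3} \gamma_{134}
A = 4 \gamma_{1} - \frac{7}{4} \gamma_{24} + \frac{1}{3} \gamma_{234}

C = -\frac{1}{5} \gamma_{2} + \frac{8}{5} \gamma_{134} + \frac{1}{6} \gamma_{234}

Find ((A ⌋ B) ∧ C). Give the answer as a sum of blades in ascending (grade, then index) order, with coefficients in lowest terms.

step 1: -\frac{12}{5} \gamma_{23} - \frac{4}{3} \gamma_{34}
step 2: \frac{4}{15} \gamma_{234}
Answer: \frac{4}{15} \gamma_{234}


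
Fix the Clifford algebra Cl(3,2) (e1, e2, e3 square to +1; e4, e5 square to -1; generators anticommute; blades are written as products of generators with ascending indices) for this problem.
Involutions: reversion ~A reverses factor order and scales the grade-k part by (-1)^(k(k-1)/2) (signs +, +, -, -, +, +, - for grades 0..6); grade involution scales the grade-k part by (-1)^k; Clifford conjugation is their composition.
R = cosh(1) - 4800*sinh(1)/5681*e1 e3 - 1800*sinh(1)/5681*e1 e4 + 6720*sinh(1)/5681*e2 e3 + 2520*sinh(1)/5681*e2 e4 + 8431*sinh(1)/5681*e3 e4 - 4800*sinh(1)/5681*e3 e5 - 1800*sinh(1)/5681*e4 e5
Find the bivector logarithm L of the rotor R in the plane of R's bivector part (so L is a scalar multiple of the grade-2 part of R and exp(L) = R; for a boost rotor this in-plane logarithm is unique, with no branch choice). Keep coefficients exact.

The scalar part of R is cosh(1), which determines |rapidity| via cosh; the sign lives in the bivector part, and pairing them (bivector part over sinh of the rapidity = the plane) gives the unique in-plane L = rapidity * plane.
Concretely: cosh(rapidity) = cosh(1) gives rapidity = ±1, and since rapidity/sinh(rapidity) is even the sign is immaterial: L = (rapidity/sinh(rapidity)) * <R>_2 = (1/sinh(1)) * <R>_2.
Answer: -4800/5681*e1 e3 - 1800/5681*e1 e4 + 6720/5681*e2 e3 + 2520/5681*e2 e4 + 8431/5681*e3 e4 - 4800/5681*e3 e5 - 1800/5681*e4 e5


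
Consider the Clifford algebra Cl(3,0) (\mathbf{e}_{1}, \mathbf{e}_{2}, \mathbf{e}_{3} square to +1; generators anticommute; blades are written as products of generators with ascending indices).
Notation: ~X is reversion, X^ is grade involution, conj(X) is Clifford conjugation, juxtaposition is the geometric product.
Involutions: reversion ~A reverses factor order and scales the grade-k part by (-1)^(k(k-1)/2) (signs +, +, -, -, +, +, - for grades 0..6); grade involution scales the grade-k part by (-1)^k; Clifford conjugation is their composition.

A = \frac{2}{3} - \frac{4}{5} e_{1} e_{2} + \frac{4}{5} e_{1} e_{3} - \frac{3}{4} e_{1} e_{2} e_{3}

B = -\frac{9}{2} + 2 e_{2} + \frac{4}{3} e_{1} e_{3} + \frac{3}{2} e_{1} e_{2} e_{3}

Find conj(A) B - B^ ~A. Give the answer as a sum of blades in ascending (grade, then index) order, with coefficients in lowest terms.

first term: -\frac{97}{120} + \frac{8}{5} e_{1} - \frac{13}{15} e_{2} - \frac{6}{5} e_{3} - \frac{18}{5} e_{1} e_{2} + \frac{539}{90} e_{1} e_{3} - \frac{16}{15} e_{2} e_{3} + \frac{239}{40} e_{1} e_{2} e_{3}
second term: -\frac{97}{120} + \frac{8}{5} e_{1} + \frac{13}{15} e_{2} + \frac{6}{5} e_{3} - \frac{18}{5} e_{1} e_{2} + \frac{539}{90} e_{1} e_{3} + \frac{16}{15} e_{2} e_{3} - \frac{239}{40} e_{1} e_{2} e_{3}
Answer: -\frac{26}{15} e_{2} - \frac{12}{5} e_{3} - \frac{32}{15} e_{2} e_{3} + \frac{239}{20} e_{1} e_{2} e_{3}


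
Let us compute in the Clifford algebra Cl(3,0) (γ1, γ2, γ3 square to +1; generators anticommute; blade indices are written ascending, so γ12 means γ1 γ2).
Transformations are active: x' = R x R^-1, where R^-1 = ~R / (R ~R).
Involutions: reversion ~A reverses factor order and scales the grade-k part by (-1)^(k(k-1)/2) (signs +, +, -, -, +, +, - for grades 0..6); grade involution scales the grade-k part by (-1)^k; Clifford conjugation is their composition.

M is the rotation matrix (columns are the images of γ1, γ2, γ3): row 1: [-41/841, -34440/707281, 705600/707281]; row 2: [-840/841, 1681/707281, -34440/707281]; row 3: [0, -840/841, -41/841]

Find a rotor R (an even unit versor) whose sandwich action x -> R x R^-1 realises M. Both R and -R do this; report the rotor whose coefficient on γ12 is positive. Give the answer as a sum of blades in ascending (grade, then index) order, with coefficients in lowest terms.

Method: write R = a + b12*γ12 + b13*γ13 + b23*γ23 with a^2 + b12^2 + b13^2 + b23^2 = 1 (so R^-1 = ~R). Expanding the columns R e_j ~R gives tr M = 4a^2 - 1 and, from the antisymmetric part, M21 - M12 = -4a*b12, M13 - M31 = 4a*b13, M32 - M23 = -4a*b23.
Here tr M = -67281/707281, so a^2 = (1 + tr M)/4 = 160000/707281 and a = ±400/841. Taking a = 400/841: M21 - M12 = -672000/707281, M13 - M31 = 705600/707281, M32 - M23 = -672000/707281, giving b12 = 420/841, b13 = 441/841, b23 = 420/841, i.e. R = 400/841 + 420/841*γ12 + 441/841*γ13 + 420/841*γ23.
Its γ12 coefficient is already positive.
Answer: 400/841 + 420/841*γ12 + 441/841*γ13 + 420/841*γ23. Recall the cover is two-to-one: with M of trace -67281/707281, both preimages act alike, and the stated γ12 sign chooses the sheet.


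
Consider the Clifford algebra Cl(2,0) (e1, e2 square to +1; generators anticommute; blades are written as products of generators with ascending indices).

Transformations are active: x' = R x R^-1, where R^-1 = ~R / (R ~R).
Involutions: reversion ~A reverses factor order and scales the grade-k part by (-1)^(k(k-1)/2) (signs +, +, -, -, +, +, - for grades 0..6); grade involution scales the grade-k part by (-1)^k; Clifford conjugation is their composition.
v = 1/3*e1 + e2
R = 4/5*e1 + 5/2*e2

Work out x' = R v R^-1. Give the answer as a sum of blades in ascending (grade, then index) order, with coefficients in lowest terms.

~R = 4/5*e1 + 5/2*e2, and R ~R = 689/100, so R^-1 = ~R / (689/100).
R v = 83/30 - 1/30*e1 e2
Answer: 213/689*e1 + 2083/2067*e2


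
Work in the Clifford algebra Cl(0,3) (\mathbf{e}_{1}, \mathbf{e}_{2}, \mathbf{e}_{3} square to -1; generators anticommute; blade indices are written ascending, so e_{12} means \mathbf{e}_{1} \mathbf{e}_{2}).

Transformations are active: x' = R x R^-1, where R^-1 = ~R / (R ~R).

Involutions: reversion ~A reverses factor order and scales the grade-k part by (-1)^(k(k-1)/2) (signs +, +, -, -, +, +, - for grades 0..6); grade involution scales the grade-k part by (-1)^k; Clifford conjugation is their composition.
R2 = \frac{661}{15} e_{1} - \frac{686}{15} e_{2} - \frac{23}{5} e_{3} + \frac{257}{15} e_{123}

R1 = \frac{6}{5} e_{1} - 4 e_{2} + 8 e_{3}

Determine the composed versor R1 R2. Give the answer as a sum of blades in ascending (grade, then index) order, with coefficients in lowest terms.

Distribute over the terms of R1 (each basis-blade product reordered to ascending indices, repeated generators contracted through their squares):
(\frac{6}{5} e_{1}) R2 = -\frac{1322}{25} - \frac{1372}{25} e_{12} - \frac{138}{25} e_{13} - \frac{514}{25} e_{23}
(-4 e_{2}) R2 = -\frac{2744}{15} + \frac{2644}{15} e_{12} - \frac{1028}{15} e_{13} + \frac{92}{5} e_{23}
(8 e_{3}) R2 = \frac{184}{5} - \frac{2056}{15} e_{12} - \frac{5288}{15} e_{13} + \frac{5488}{15} e_{23}
Summing the partial products and collecting blades:
Answer: -\frac{14926}{75} - \frac{392}{25} e_{12} - \frac{31994}{75} e_{13} + \frac{27278}{75} e_{23}


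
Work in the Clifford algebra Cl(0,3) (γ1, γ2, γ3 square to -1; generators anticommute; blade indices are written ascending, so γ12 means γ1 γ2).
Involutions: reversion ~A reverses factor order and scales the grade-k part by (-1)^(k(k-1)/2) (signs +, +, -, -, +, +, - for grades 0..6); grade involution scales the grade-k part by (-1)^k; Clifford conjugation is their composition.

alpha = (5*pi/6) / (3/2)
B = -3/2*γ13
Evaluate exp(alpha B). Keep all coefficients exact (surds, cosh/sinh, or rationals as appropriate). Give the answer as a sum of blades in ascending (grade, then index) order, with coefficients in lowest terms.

B^2 = (-3/2)^2*(γ13)^2 = 9/4*(-1) = -9/4 (a basis 2-blade squares to minus the product of its generators' squares).
B^2 = -9/4 — circular case — the even/odd split gives cos and sin: l = 3/2, alpha*l = 5*pi/6, so exp(alpha B) = cos(5*pi/6) + (sin(5*pi/6)/(3/2))*B = -sqrt(3)/2 + (1/3)*B.
Answer: -sqrt(3)/2 - 1/2*γ13


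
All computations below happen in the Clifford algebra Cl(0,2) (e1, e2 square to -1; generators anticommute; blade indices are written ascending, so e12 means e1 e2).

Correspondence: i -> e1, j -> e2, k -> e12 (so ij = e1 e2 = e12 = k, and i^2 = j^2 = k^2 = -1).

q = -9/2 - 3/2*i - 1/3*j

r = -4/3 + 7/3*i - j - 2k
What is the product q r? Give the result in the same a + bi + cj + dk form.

In blades: q = -9/2 - 3/2*e1 - 1/3*e2, r = -4/3 + 7/3*e1 - e2 - 2*e12.
Distribute q over r term by term (generator squares from the signature, products reordered to ascending indices): (-9/2)*r = 6 - 21/2*e1 + 9/2*e2 + 9*e12; (-3/2*e1)*r = 7/2 + 2*e1 - 3*e2 + 3/2*e12; (-1/3*e2)*r = -1/3 + 2/3*e1 + 4/9*e2 + 7/9*e12.
Sum: 55/6 - 47/6*e1 + 35/18*e2 + 203/18*e12; translating back through the correspondence:
Answer: 55/6 - 47/6*i + 35/18*j + 203/18*k


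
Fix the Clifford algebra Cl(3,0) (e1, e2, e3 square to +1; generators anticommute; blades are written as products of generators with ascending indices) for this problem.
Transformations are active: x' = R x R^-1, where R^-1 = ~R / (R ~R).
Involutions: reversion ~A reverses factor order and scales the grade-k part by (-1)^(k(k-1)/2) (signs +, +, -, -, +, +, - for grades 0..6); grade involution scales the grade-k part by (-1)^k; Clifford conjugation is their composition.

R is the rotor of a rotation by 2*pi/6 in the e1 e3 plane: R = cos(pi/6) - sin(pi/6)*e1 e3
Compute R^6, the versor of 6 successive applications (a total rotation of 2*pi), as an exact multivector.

The rotor phase is half the rotation angle and phases add under composition, so 6 steps in the e1 e3 plane accumulate phase 6*(pi/6) = pi: R^6 = cos(pi) - sin(pi)*e1 e3.
cos(pi) = -1 and sin(pi) = 0, so R^6 = -1. The total rotation 2*pi is 1 full turn, so every vector returns to itself, yet the rotor is -1, on the OTHER sheet of the double cover (an odd number of 2*pi turns).
Answer: -1


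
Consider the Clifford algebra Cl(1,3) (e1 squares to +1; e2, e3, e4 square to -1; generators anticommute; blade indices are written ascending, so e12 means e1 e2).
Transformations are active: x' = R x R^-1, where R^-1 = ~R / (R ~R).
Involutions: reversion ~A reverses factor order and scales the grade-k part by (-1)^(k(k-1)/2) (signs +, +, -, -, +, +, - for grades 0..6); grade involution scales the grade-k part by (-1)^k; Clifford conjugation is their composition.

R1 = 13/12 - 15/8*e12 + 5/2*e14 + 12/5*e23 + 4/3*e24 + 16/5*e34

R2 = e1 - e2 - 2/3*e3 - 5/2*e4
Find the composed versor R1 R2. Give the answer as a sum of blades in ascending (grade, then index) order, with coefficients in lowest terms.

Distribute over the terms of R2 (each basis-blade product reordered to ascending indices, repeated generators contracted through their squares):
R1 (e1) = 13/12*e1 + 15/8*e2 - 5/2*e4 + 12/5*e123 + 4/3*e124 + 16/5*e134
R1 (-e2) = -15/8*e1 - 13/12*e2 - 12/5*e3 - 4/3*e4 + 5/2*e124 - 16/5*e234
R1 (-2/3*e3) = 8/5*e2 - 13/18*e3 - 32/15*e4 + 5/4*e123 + 5/3*e134 + 8/9*e234
R1 (-5/2*e4) = 25/4*e1 + 10/3*e2 + 8*e3 - 65/24*e4 + 75/16*e124 - 6*e234
Summing the partial products and collecting blades:
Answer: 131/24*e1 + 229/40*e2 + 439/90*e3 - 347/40*e4 + 73/20*e123 + 409/48*e124 + 73/15*e134 - 374/45*e234


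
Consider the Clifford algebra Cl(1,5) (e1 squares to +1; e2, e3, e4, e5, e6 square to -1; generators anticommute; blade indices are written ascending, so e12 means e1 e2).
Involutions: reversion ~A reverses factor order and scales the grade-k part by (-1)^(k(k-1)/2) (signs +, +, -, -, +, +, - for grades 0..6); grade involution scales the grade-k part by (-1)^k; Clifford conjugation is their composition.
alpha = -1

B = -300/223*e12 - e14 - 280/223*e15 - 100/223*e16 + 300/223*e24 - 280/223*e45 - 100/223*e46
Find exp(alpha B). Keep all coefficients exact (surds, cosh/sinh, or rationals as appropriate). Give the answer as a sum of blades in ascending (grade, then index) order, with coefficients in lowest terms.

B^2 term by term: the squares give (-300/223)^2*(e12)^2 + (-1)^2*(e14)^2 + (-280/223)^2*(e15)^2 + (-100/223)^2*(e16)^2 + (300/223)^2*(e24)^2 + (-280/223)^2*(e45)^2 + (-100/223)^2*(e46)^2 = 90000/49729*(+1) + 1*(+1) + 78400/49729*(+1) + 10000/49729*(+1) + 90000/49729*(-1) + 78400/49729*(-1) + 10000/49729*(-1) = 1 (each basis 2-blade squares to minus the product of its generators' squares); cross terms between blades sharing an index anticommute and cancel; the commuting (index-disjoint) pairs give grade-4 terms 2*c*c'*(blade product), which cancel blade by blade — e1245: 168000/49729 - 168000/49729 = 0; e1246: 60000/49729 - 60000/49729 = 0; e1456: -56000/49729 + 56000/49729 = 0 — confirming B is simple. So B^2 = 1.
B^2 = 1 — B^2 > 0, so the exponential closes hyperbolically: l = 1, alpha*l = -1, so exp(alpha B) = cosh(-1) + (sinh(-1)/1)*B = cosh(1) + (-sinh(1))*B.
Answer: cosh(1) + 300*sinh(1)/223*e12 + sinh(1)*e14 + 280*sinh(1)/223*e15 + 100*sinh(1)/223*e16 - 300*sinh(1)/223*e24 + 280*sinh(1)/223*e45 + 100*sinh(1)/223*e46


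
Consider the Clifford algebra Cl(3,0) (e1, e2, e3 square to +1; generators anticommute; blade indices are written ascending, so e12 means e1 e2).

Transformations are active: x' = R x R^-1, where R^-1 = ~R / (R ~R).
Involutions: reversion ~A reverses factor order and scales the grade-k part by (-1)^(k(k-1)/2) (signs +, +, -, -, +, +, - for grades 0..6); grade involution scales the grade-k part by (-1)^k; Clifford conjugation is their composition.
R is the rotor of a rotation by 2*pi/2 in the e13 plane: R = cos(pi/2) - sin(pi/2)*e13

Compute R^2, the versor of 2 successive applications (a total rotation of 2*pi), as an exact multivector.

Because a rotor carries half the rotation angle, composing 2 copies of this e13-plane rotor multiplies the phase: 2*(pi/2) = pi, hence R^2 = cos(pi) - sin(pi)*e13.
cos(pi) = -1 and sin(pi) = 0, so R^2 = -1. The total rotation 2*pi is 1 full turn, so every vector returns to itself, yet the rotor is -1, on the OTHER sheet of the double cover (an odd number of 2*pi turns).
Answer: -1


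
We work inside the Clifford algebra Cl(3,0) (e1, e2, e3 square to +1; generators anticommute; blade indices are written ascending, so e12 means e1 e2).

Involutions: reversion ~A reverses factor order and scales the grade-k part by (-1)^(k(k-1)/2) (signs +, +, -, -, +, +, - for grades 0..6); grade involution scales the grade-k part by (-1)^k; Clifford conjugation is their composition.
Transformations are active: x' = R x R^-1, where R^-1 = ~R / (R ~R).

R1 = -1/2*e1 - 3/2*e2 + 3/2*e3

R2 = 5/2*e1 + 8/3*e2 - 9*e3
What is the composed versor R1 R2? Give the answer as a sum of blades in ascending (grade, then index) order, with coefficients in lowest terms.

Distribute over the terms of R1 (each basis-blade product reordered to ascending indices, repeated generators contracted through their squares):
(-1/2*e1) R2 = -5/4 - 4/3*e12 + 9/2*e13
(-3/2*e2) R2 = -4 + 15/4*e12 + 27/2*e23
(3/2*e3) R2 = -27/2 - 15/4*e13 - 4*e23
Summing the partial products and collecting blades:
Answer: -75/4 + 29/12*e12 + 3/4*e13 + 19/2*e23


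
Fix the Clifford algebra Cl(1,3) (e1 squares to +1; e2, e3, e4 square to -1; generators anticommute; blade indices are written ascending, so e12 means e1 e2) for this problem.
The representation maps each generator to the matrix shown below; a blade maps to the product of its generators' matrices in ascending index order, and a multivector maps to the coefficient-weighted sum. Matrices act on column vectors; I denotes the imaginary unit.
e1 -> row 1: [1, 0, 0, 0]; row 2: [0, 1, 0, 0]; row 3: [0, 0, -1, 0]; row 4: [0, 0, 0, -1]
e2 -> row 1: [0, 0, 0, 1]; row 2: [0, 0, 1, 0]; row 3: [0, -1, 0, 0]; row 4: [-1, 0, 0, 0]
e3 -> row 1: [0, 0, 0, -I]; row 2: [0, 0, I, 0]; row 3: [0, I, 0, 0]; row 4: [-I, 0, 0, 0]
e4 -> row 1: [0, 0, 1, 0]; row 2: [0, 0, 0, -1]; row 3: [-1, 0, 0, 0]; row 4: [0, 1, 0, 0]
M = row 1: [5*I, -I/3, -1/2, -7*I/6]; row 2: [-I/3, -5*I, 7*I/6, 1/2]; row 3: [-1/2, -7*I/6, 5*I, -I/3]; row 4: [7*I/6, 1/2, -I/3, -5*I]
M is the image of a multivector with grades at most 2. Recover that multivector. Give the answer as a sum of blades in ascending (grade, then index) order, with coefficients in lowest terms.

Method: the blade images are trace-orthogonal — tr(rho(e_A) rho(e_B)^-1) = 4 if A = B and 0 otherwise — and rho(e_A)^-1 = (e_A)^2 * rho(e_A) with (e_A)^2 = +1 or -1, so the coefficient of e_A in the preimage is (e_A)^2 * tr(M rho(e_A))/4.
Nonzero projections over blades of grade <= 2: e13: (e13)^2 = +1, tr(M rho(e13)) = 14/3, coefficient 7/6; e14: (e14)^2 = +1, tr(M rho(e14)) = -2, coefficient -1/2; e23: (e23)^2 = -1, tr(M rho(e23)) = 20, coefficient -5; e34: (e34)^2 = -1, tr(M rho(e34)) = -4/3, coefficient 1/3. Every other blade of grade <= 2 projects to 0.
Answer: 7/6*e13 - 1/2*e14 - 5*e23 + 1/3*e34


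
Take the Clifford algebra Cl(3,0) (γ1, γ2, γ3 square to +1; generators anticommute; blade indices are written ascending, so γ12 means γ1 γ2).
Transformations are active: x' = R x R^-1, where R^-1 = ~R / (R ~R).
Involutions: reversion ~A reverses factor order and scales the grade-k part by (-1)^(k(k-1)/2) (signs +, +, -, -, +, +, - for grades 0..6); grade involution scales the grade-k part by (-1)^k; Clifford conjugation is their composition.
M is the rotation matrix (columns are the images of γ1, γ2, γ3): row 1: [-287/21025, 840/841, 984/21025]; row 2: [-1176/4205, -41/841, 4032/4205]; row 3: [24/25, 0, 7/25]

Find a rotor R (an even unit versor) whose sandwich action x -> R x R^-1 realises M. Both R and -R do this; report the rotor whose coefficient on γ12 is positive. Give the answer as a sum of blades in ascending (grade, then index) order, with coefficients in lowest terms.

Method: write R = a + b12*γ12 + b13*γ13 + b23*γ23 with a^2 + b12^2 + b13^2 + b23^2 = 1 (so R^-1 = ~R). Expanding the columns R e_j ~R gives tr M = 4a^2 - 1 and, from the antisymmetric part, M21 - M12 = -4a*b12, M13 - M31 = 4a*b13, M32 - M23 = -4a*b23.
Here tr M = 183/841, so a^2 = (1 + tr M)/4 = 256/841 and a = ±16/29. Taking a = 16/29: M21 - M12 = -5376/4205, M13 - M31 = -768/841, M32 - M23 = -4032/4205, giving b12 = 84/145, b13 = -12/29, b23 = 63/145, i.e. R = 16/29 + 84/145*γ12 - 12/29*γ13 + 63/145*γ23.
Its γ12 coefficient is already positive.
Answer: 16/29 + 84/145*γ12 - 12/29*γ13 + 63/145*γ23. Why the constraint matters: R and -R act identically through the sandwich — M has trace 183/841 either way — so only the sign condition on γ12 picks one of the two preimages.


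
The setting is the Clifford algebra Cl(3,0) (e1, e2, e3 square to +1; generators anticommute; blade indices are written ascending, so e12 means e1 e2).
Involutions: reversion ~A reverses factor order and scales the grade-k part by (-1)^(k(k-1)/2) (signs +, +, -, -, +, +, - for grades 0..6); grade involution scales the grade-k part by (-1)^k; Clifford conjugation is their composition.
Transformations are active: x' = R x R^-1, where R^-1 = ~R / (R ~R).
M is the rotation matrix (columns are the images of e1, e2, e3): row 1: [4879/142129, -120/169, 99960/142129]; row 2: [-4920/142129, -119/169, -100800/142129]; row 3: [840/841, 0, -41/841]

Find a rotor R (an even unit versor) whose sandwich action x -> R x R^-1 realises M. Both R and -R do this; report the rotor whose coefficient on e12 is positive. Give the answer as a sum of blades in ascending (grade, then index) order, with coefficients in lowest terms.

Method: write R = a + b12*e12 + b13*e13 + b23*e23 with a^2 + b12^2 + b13^2 + b23^2 = 1 (so R^-1 = ~R). Expanding the columns R e_j ~R gives tr M = 4a^2 - 1 and, from the antisymmetric part, M21 - M12 = -4a*b12, M13 - M31 = 4a*b13, M32 - M23 = -4a*b23.
Here tr M = -102129/142129, so a^2 = (1 + tr M)/4 = 10000/142129 and a = ±100/377. Taking a = 100/377: M21 - M12 = 96000/142129, M13 - M31 = -42000/142129, M32 - M23 = 100800/142129, giving b12 = -240/377, b13 = -105/377, b23 = -252/377, i.e. R = 100/377 - 240/377*e12 - 105/377*e13 - 252/377*e23.
Its e12 coefficient is negative, so report the other preimage -R.
Answer: -100/377 + 240/377*e12 + 105/377*e13 + 252/377*e23. Sheet selection: the two-to-one cover makes ±R indistinguishable at the matrix level (trace -102129/142129), so uniqueness comes from the required sign on e12.


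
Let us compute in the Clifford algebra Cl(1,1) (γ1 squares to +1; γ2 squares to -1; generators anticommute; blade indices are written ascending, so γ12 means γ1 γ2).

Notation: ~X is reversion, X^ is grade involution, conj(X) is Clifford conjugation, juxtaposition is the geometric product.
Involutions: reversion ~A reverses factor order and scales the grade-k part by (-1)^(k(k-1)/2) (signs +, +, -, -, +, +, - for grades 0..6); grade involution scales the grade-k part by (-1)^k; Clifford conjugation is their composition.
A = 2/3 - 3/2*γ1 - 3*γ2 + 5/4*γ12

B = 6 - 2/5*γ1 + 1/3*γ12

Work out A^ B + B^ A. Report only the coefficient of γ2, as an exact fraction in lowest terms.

first term: 229/60 + 146/15*γ1 + 19*γ2 + 803/90*γ12
second term: 229/60 - 116/15*γ1 - 17*γ2 + 587/90*γ12
Answer: 2


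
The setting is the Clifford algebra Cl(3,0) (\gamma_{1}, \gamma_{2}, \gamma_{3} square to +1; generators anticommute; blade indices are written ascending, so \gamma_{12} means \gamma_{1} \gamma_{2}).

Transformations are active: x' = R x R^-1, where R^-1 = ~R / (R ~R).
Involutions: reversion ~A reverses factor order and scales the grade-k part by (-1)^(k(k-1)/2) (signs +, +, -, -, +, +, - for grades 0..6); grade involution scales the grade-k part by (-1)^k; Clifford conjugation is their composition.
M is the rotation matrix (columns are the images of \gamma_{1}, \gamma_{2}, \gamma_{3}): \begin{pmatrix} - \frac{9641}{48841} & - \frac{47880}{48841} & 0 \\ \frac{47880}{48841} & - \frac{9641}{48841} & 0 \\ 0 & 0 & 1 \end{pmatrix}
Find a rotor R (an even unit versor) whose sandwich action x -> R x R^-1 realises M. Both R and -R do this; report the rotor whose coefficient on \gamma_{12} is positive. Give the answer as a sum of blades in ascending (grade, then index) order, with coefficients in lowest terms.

Method: write R = a + b12*\gamma_{12} + b13*\gamma_{13} + b23*\gamma_{23} with a^2 + b12^2 + b13^2 + b23^2 = 1 (so R^-1 = ~R). Expanding the columns R e_j ~R gives tr M = 4a^2 - 1 and, from the antisymmetric part, M21 - M12 = -4a*b12, M13 - M31 = 4a*b13, M32 - M23 = -4a*b23.
Here tr M = \frac{29559}{48841}, so a^2 = (1 + tr M)/4 = \frac{19600}{48841} and a = ±\frac{140}{221}. Taking a = \frac{140}{221}: M21 - M12 = \frac{95760}{48841}, M13 - M31 = 0, M32 - M23 = 0, giving b12 = -\frac{171}{221}, b13 = 0, b23 = 0, i.e. R = \frac{140}{221} - \frac{171}{221} \gamma_{12}.
Its \gamma_{12} coefficient is negative, so report the other preimage -R.
Answer: -\frac{140}{221} + \frac{171}{221} \gamma_{12}. Why the constraint matters: R and -R act identically through the sandwich — M has trace \frac{29559}{48841} either way — so only the sign condition on \gamma_{12} picks one of the two preimages.


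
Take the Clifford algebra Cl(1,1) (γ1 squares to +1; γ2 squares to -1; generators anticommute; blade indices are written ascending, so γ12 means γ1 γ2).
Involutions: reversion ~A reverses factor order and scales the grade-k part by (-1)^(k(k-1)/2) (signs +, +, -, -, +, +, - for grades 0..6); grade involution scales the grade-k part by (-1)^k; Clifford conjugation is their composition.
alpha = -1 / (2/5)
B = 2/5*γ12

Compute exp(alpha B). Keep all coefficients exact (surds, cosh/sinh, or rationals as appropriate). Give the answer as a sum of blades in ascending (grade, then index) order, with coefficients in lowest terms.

B^2 = (2/5)^2*(γ12)^2 = 4/25*(+1) = 4/25 (a basis 2-blade squares to minus the product of its generators' squares).
B^2 = 4/25 — hyperbolic case — the even/odd split gives cosh and sinh: l = 2/5, alpha*l = -1, so exp(alpha B) = cosh(-1) + (sinh(-1)/(2/5))*B = cosh(1) + (-5*sinh(1)/2)*B.
Answer: cosh(1) - sinh(1)*γ12


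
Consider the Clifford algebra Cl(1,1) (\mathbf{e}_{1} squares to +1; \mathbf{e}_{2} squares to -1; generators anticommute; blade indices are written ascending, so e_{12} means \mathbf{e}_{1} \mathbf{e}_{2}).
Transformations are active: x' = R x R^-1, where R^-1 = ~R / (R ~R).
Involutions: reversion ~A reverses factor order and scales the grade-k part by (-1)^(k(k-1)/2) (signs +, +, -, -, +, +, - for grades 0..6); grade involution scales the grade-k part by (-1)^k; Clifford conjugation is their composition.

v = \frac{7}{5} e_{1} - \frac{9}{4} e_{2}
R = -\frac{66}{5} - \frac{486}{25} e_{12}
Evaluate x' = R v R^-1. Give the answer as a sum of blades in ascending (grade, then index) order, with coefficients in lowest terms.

~R = -\frac{66}{5} + \frac{486}{25} e_{12}, and R ~R = -\frac{127296}{625}, so R^-1 = ~R / (-\frac{127296}{625}).
R v = -\frac{3111}{50} e_{1} + \frac{14229}{250} e_{2}
Answer: -\frac{19687}{2080} e_{1} + \frac{4005}{416} e_{2}


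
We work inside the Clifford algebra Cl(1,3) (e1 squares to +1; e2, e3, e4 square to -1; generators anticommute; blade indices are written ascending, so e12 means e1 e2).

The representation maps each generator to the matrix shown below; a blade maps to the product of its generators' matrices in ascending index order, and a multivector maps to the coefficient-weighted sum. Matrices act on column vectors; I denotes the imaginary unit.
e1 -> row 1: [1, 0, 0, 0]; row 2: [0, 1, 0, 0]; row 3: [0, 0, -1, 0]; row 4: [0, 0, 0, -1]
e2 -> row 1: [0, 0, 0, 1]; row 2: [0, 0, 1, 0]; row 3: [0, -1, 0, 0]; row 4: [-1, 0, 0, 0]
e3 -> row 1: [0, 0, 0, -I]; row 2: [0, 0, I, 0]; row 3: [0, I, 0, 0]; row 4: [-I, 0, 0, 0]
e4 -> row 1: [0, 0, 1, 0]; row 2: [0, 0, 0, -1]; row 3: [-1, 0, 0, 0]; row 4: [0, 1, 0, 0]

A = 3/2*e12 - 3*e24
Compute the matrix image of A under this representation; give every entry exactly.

Bivector images (products of the table entries): rho(e12) = rho(e1)rho(e2) = row 1: [0, 0, 0, 1]; row 2: [0, 0, 1, 0]; row 3: [0, 1, 0, 0]; row 4: [1, 0, 0, 0]; rho(e24) = rho(e2)rho(e4) = row 1: [0, 1, 0, 0]; row 2: [-1, 0, 0, 0]; row 3: [0, 0, 0, 1]; row 4: [0, 0, -1, 0].
M = (3/2)*rho(e12) + (-3)*rho(e24), summed entrywise:
Answer: row 1: [0, -3, 0, 3/2]; row 2: [3, 0, 3/2, 0]; row 3: [0, 3/2, 0, -3]; row 4: [3/2, 0, 3, 0]


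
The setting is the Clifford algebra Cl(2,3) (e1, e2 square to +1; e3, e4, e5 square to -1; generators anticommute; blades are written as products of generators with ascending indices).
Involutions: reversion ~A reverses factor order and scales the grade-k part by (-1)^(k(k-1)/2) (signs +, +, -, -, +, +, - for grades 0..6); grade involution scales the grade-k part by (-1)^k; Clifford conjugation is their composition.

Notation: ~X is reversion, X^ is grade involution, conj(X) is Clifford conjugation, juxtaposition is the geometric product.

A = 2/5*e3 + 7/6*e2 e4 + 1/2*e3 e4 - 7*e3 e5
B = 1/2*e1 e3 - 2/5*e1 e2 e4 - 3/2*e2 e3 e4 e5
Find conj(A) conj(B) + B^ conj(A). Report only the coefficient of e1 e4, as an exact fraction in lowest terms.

first term: 2/3*e1 + 1/4*e1 e4 - 7/2*e1 e5 - 21/2*e2 e4 - 3/4*e2 e5 - 7/4*e3 e5 - 1/5*e1 e2 e3 + 3/5*e2 e4 e5 - 127/300*e1 e2 e3 e4 + 14/5*e1 e2 e3 e4 e5
second term: -4/15*e1 + 1/4*e1 e4 - 7/2*e1 e5 - 21/2*e2 e4 - 3/4*e2 e5 - 7/4*e3 e5 - 1/5*e1 e2 e3 - 3/5*e2 e4 e5 + 223/300*e1 e2 e3 e4 - 14/5*e1 e2 e3 e4 e5
Answer: 1/2


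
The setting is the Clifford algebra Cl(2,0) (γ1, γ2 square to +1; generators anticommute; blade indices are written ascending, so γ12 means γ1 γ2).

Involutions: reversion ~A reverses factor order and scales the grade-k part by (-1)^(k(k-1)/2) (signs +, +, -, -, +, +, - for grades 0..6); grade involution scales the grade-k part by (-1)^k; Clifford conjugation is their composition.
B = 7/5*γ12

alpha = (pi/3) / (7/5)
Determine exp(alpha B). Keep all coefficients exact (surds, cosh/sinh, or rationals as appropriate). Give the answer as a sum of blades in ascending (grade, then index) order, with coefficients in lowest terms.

B^2 = (7/5)^2*(γ12)^2 = 49/25*(-1) = -49/25 (a basis 2-blade squares to minus the product of its generators' squares).
B^2 = -49/25 — the series telescopes trigonometrically here: l = 7/5, alpha*l = pi/3, so exp(alpha B) = cos(pi/3) + (sin(pi/3)/(7/5))*B = 1/2 + (5*sqrt(3)/14)*B.
Answer: 1/2 + sqrt(3)/2*γ12


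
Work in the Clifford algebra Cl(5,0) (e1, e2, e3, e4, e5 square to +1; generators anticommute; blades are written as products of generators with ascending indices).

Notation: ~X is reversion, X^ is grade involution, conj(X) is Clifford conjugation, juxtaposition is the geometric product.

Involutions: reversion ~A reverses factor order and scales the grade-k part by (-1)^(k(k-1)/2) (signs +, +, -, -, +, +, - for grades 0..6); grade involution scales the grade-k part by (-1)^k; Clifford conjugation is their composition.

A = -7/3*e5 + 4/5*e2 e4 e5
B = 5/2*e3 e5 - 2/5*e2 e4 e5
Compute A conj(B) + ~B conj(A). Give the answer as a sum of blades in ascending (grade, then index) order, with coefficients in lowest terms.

first term: 8/25 - 35/6*e3 + 14/15*e2 e4 - 2*e2 e3 e4
second term: -8/25 - 35/6*e3 + 14/15*e2 e4 + 2*e2 e3 e4
Answer: -35/3*e3 + 28/15*e2 e4


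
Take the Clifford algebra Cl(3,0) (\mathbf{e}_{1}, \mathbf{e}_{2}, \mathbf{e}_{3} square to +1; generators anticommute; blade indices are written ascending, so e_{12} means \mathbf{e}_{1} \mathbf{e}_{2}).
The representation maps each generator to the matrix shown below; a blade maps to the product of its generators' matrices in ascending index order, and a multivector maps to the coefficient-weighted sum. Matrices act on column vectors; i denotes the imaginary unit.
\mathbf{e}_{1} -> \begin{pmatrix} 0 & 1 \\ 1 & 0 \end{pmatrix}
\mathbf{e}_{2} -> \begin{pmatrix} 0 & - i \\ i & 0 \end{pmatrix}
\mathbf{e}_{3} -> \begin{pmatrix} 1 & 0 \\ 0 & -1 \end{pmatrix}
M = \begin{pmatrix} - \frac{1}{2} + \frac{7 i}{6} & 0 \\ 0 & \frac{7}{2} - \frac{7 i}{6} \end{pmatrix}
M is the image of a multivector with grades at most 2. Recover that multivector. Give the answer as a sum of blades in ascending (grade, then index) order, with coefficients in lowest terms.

Method: 1, rho(e_{1}), rho(e_{2}), rho(e_{3}) form a trace-orthogonal basis of the 2x2 complex matrices (tr(X Y) = 2 if X = Y, else 0), so M = m0*1 + m1*rho(e_{1}) + m2*rho(e_{2}) + m3*rho(e_{3}) with m0 = tr(M)/2 = \frac{3}{2}, m1 = tr(M rho(e_{1}))/2 = 0, m2 = tr(M rho(e_{2}))/2 = 0, m3 = tr(M rho(e_{3}))/2 = -2 + \frac{7 i}{6}.
Multiplying table entries, the bivector images are rho(e_{12}) = i*rho(e_{3}), rho(e_{13}) = -i*rho(e_{2}), rho(e_{23}) = i*rho(e_{1}); with real blade coefficients the real parts of m0..m3 are the coefficients of 1, e_{1}, e_{2}, e_{3} and the imaginary parts give the bivectors (e_{23}: Im m1, e_{13}: -Im m2, e_{12}: Im m3).
Answer: \frac{3}{2} - 2 e_{3} + \frac{7}{6} e_{12}


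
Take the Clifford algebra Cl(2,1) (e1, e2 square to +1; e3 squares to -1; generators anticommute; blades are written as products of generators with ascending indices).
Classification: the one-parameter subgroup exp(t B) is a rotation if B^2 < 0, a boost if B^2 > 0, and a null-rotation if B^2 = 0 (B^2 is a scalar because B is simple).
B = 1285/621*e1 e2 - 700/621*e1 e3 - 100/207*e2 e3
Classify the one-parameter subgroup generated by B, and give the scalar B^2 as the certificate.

B^2 term by term: the squares give (1285/621)^2*(e1 e2)^2 + (-700/621)^2*(e1 e3)^2 + (-100/207)^2*(e2 e3)^2 = 1651225/385641*(-1) + 490000/385641*(+1) + 10000/42849*(+1) = -25/9 (each basis 2-blade squares to minus the product of its generators' squares); cross terms between blades sharing an index anticommute and cancel. So B^2 = -25/9.
Answer: rotation, certificate B^2 = -25/9. Certificate logic: -25/9 is a conjugation-invariant scalar, so its sign fixes rotation versus boost versus null-rotation outright.


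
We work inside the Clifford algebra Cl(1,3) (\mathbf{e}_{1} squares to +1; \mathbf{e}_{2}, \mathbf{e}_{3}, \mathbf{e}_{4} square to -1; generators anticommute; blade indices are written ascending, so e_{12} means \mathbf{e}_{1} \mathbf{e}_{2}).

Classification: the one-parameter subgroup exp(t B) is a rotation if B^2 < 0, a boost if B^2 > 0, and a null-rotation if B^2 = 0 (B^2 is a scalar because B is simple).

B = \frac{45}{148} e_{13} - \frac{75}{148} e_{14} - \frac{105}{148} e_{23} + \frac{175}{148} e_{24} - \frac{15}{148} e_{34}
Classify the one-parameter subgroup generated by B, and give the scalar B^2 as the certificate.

B^2 term by term: the squares give (\frac{45}{148})^2*(e_{13})^2 + (-\frac{75}{148})^2*(e_{14})^2 + (-\frac{105}{148})^2*(e_{23})^2 + (\frac{175}{148})^2*(e_{24})^2 + (-\frac{15}{148})^2*(e_{34})^2 = \frac{2025}{21904}*(+1) + \frac{5625}{21904}*(+1) + \frac{11025}{21904}*(-1) + \frac{30625}{21904}*(-1) + \frac{225}{21904}*(-1) = -\frac{25}{16} (each basis 2-blade squares to minus the product of its generators' squares); cross terms between blades sharing an index anticommute and cancel; the commuting (index-disjoint) pairs give grade-4 terms 2*c*c'*(blade product), which cancel blade by blade — e_{1234}: -\frac{7875}{10952} + \frac{7875}{10952} = 0 — confirming B is simple. So B^2 = -\frac{25}{16}.
Answer: rotation, certificate B^2 = -\frac{25}{16}. The scalar -\frac{25}{16} is the complete invariant here: its sign names the subgroup type.


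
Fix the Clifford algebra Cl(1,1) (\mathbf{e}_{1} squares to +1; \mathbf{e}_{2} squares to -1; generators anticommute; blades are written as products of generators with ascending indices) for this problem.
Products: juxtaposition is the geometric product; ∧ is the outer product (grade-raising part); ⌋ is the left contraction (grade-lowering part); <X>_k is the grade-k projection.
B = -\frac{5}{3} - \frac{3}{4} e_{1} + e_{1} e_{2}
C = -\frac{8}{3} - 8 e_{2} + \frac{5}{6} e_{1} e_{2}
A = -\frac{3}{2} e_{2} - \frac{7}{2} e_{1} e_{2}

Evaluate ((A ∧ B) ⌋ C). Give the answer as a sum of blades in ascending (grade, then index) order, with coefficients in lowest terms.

step 1: \frac{5}{2} e_{2} + \frac{113}{24} e_{1} e_{2}
step 2: \frac{3445}{144} + \frac{25}{12} e_{1}
Answer: \frac{3445}{144} + \frac{25}{12} e_{1}


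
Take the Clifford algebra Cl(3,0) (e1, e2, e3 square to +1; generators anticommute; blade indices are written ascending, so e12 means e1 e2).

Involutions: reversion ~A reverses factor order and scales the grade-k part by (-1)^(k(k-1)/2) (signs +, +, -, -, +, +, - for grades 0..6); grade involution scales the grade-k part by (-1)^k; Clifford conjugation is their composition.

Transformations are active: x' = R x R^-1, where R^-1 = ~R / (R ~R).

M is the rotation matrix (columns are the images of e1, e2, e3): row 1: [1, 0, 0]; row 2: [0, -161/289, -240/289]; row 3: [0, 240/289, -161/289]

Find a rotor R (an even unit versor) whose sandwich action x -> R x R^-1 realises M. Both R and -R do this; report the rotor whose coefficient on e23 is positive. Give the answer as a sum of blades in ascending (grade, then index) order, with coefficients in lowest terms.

Method: write R = a + b12*e12 + b13*e13 + b23*e23 with a^2 + b12^2 + b13^2 + b23^2 = 1 (so R^-1 = ~R). Expanding the columns R e_j ~R gives tr M = 4a^2 - 1 and, from the antisymmetric part, M21 - M12 = -4a*b12, M13 - M31 = 4a*b13, M32 - M23 = -4a*b23.
Here tr M = -33/289, so a^2 = (1 + tr M)/4 = 64/289 and a = ±8/17. Taking a = 8/17: M21 - M12 = 0, M13 - M31 = 0, M32 - M23 = 480/289, giving b12 = 0, b13 = 0, b23 = -15/17, i.e. R = 8/17 - 15/17*e23.
Its e23 coefficient is negative, so report the other preimage -R.
Answer: -8/17 + 15/17*e23. Note: both R and -R realise this M (trace -33/289); the covering map identifies them, and the e23-coefficient sign is the tie-breaker.
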